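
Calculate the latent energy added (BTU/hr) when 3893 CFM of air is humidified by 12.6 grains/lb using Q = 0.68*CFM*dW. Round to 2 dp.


Q = 0.68 * 3893 * 12.6 = 33355.22 BTU/hr

33355.22 BTU/hr


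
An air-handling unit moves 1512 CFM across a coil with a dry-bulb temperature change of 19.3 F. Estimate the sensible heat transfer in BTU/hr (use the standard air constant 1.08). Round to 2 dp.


Q = 1.08 * 1512 * 19.3 = 31516.13 BTU/hr

31516.13 BTU/hr


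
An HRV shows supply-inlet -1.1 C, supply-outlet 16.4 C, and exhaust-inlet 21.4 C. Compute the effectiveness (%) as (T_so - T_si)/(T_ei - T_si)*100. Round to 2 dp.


eff = (16.4-(-1.1))/(21.4-(-1.1))*100 = 77.78 %

77.78 %


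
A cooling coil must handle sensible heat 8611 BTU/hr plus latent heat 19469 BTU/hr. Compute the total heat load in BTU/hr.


Qt = 8611 + 19469 = 28080 BTU/hr

28080 BTU/hr


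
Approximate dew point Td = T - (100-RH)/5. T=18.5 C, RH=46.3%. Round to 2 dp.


Td = 18.5 - (100-46.3)/5 = 7.76 C

7.76 C


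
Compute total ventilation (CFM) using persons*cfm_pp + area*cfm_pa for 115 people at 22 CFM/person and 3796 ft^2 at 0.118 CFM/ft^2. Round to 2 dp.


Total = 115*22 + 3796*0.118 = 2977.93 CFM

2977.93 CFM


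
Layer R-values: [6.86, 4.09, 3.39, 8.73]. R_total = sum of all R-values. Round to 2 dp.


R_total = 6.86 + 4.09 + 3.39 + 8.73 = 23.07

23.07


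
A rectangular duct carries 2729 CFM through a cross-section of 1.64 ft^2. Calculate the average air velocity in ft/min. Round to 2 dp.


V = 2729 / 1.64 = 1664.02 ft/min

1664.02 ft/min


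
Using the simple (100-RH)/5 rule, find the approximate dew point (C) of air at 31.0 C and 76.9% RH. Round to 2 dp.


Td = 31.0 - (100-76.9)/5 = 26.38 C

26.38 C


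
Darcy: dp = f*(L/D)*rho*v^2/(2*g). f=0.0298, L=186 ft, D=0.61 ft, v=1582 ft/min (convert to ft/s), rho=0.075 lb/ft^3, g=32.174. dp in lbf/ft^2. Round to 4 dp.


v_fps = 1582/60 = 26.3667 ft/s
dp = 0.0298*(186/0.61)*0.075*26.3667^2/(2*32.174) = 7.3627 lbf/ft^2

7.3627 lbf/ft^2


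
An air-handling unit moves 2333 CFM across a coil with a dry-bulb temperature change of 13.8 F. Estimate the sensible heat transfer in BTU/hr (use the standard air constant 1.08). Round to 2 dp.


Q = 1.08 * 2333 * 13.8 = 34771.03 BTU/hr

34771.03 BTU/hr


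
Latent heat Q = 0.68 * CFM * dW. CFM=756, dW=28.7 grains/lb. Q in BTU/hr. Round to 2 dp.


Q = 0.68 * 756 * 28.7 = 14754.10 BTU/hr

14754.10 BTU/hr


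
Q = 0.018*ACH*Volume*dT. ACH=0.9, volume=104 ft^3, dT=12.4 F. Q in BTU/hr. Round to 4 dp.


Q = 0.018 * 0.9 * 104 * 12.4 = 20.8915 BTU/hr

20.8915 BTU/hr


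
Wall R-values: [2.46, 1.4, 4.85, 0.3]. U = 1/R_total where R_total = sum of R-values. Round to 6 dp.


R_total = 2.46 + 1.4 + 4.85 + 0.3 = 9.01
U = 1/9.01 = 0.110988

0.110988


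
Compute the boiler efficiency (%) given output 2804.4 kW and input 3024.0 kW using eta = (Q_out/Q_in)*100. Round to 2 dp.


eta = (2804.4/3024.0)*100 = 92.74 %

92.74 %


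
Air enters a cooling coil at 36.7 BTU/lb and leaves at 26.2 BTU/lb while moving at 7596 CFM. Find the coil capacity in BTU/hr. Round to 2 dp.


Q = 4.5 * 7596 * (36.7 - 26.2) = 358911.00 BTU/hr

358911.00 BTU/hr


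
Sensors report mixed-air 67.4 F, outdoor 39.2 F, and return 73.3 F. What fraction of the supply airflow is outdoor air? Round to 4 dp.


frac = (67.4 - 73.3) / (39.2 - 73.3) = 0.1730

0.1730


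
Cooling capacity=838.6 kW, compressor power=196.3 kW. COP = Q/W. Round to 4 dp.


COP = 838.6 / 196.3 = 4.2720

4.2720


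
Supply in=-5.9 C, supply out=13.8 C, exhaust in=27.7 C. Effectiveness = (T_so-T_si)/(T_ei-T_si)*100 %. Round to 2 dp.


eff = (13.8-(-5.9))/(27.7-(-5.9))*100 = 58.63 %

58.63 %


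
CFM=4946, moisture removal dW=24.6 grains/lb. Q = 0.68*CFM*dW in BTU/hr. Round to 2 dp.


Q = 0.68 * 4946 * 24.6 = 82736.69 BTU/hr

82736.69 BTU/hr


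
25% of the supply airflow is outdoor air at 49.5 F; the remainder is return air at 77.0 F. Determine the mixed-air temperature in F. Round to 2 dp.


T_mix = 0.25*49.5 + 0.75*77.0 = 70.13 F

70.13 F


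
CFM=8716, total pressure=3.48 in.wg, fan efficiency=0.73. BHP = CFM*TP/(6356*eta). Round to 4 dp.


BHP = 8716 * 3.48 / (6356 * 0.73) = 6.5372 hp

6.5372 hp


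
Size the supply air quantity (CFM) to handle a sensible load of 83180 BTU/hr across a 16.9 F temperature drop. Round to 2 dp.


CFM = 83180 / (1.08 * 16.9) = 4557.31

4557.31 CFM


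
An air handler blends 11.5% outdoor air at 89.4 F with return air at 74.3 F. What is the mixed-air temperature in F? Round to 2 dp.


T_mix = 74.3 + (11.5/100)*(89.4-74.3) = 76.04 F

76.04 F


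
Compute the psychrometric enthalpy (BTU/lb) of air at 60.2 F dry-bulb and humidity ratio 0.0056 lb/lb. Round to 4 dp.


h = 0.24*60.2 + 0.0056*(1061+0.444*60.2) = 20.5393 BTU/lb

20.5393 BTU/lb


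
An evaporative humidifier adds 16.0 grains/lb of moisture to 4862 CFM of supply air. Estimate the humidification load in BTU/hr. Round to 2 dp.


Q = 0.68 * 4862 * 16.0 = 52898.56 BTU/hr

52898.56 BTU/hr


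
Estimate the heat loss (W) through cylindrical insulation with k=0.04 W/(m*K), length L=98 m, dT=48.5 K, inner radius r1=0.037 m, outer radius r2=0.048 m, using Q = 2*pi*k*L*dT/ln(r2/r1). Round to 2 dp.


Q = 2*pi*0.04*98*48.5/ln(0.048/0.037) = 4589.46 W

4589.46 W


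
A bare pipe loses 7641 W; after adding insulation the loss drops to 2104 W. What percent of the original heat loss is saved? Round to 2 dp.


Savings = ((7641-2104)/7641)*100 = 72.46 %

72.46 %


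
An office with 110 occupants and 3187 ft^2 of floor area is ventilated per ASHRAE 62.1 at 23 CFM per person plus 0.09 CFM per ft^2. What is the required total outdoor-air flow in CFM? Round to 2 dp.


Total = 110*23 + 3187*0.09 = 2816.83 CFM

2816.83 CFM


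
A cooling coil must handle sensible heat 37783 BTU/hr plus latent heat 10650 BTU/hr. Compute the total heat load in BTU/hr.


Qt = 37783 + 10650 = 48433 BTU/hr

48433 BTU/hr


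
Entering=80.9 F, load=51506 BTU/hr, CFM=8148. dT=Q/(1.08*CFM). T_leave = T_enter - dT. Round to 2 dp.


dT = 51506/(1.08*8148) = 5.8531
T_leave = 80.9 - 5.8531 = 75.05 F

75.05 F


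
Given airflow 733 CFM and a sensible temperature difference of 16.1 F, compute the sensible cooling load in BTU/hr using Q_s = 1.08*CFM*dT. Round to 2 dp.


Q = 1.08 * 733 * 16.1 = 12745.40 BTU/hr

12745.40 BTU/hr


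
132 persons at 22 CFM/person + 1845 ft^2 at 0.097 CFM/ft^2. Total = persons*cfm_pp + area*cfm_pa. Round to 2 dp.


Total = 132*22 + 1845*0.097 = 3082.97 CFM

3082.97 CFM


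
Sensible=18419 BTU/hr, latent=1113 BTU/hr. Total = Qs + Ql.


Qt = 18419 + 1113 = 19532 BTU/hr

19532 BTU/hr


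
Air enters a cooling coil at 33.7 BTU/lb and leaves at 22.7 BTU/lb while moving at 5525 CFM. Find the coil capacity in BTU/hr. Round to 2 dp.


Q = 4.5 * 5525 * (33.7 - 22.7) = 273487.50 BTU/hr

273487.50 BTU/hr


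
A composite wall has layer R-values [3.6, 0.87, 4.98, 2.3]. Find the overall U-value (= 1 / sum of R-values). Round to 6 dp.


R_total = 3.6 + 0.87 + 4.98 + 2.3 = 11.75
U = 1/11.75 = 0.085106

0.085106


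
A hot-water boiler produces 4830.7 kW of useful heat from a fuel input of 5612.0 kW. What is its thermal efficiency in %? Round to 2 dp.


eta = (4830.7/5612.0)*100 = 86.08 %

86.08 %


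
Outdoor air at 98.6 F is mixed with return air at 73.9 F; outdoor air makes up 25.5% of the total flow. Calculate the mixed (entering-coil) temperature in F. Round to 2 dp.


T_mix = 73.9 + (25.5/100)*(98.6-73.9) = 80.20 F

80.20 F


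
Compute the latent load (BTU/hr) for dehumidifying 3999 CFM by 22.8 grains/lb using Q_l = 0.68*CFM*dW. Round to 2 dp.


Q = 0.68 * 3999 * 22.8 = 62000.50 BTU/hr

62000.50 BTU/hr


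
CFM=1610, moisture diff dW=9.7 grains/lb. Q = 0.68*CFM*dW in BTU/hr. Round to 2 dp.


Q = 0.68 * 1610 * 9.7 = 10619.56 BTU/hr

10619.56 BTU/hr


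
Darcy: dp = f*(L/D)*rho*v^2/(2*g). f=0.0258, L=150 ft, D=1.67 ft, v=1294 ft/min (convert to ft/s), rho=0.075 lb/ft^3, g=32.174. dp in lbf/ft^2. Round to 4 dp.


v_fps = 1294/60 = 21.5667 ft/s
dp = 0.0258*(150/1.67)*0.075*21.5667^2/(2*32.174) = 1.2563 lbf/ft^2

1.2563 lbf/ft^2


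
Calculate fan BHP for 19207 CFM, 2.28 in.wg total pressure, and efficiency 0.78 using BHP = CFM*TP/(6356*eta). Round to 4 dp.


BHP = 19207 * 2.28 / (6356 * 0.78) = 8.8332 hp

8.8332 hp


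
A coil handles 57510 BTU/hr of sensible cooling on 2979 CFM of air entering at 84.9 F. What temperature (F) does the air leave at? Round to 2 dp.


dT = 57510/(1.08*2979) = 17.8751
T_leave = 84.9 - 17.8751 = 67.02 F

67.02 F


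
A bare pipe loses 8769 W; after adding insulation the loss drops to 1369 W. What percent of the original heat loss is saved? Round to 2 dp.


Savings = ((8769-1369)/8769)*100 = 84.39 %

84.39 %


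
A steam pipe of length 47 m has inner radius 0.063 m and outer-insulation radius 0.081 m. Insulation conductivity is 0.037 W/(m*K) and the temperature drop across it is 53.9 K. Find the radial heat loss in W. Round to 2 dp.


Q = 2*pi*0.037*47*53.9/ln(0.081/0.063) = 2343.42 W

2343.42 W


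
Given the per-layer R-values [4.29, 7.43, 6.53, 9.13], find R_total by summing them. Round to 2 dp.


R_total = 4.29 + 7.43 + 6.53 + 9.13 = 27.38

27.38


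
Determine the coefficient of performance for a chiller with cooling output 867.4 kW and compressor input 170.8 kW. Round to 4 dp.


COP = 867.4 / 170.8 = 5.0785

5.0785


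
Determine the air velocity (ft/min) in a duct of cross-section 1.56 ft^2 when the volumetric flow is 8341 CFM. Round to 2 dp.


V = 8341 / 1.56 = 5346.79 ft/min

5346.79 ft/min


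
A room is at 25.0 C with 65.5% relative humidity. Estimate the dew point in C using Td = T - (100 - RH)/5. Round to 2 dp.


Td = 25.0 - (100-65.5)/5 = 18.10 C

18.10 C


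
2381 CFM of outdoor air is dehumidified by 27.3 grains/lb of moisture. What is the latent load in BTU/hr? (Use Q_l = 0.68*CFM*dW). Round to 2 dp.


Q = 0.68 * 2381 * 27.3 = 44200.88 BTU/hr

44200.88 BTU/hr


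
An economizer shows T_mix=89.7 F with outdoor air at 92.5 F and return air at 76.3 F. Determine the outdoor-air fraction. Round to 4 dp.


frac = (89.7 - 76.3) / (92.5 - 76.3) = 0.8272

0.8272


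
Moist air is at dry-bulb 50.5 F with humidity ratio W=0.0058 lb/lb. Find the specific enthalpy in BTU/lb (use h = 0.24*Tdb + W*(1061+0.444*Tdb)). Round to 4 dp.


h = 0.24*50.5 + 0.0058*(1061+0.444*50.5) = 18.4038 BTU/lb

18.4038 BTU/lb


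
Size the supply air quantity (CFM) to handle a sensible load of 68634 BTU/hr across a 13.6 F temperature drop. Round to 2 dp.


CFM = 68634 / (1.08 * 13.6) = 4672.79

4672.79 CFM


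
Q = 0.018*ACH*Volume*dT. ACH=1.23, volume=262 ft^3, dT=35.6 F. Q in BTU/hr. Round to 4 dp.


Q = 0.018 * 1.23 * 262 * 35.6 = 206.5042 BTU/hr

206.5042 BTU/hr


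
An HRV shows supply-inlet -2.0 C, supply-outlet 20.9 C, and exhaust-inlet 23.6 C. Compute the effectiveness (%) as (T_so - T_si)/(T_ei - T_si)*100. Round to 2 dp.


eff = (20.9-(-2.0))/(23.6-(-2.0))*100 = 89.45 %

89.45 %


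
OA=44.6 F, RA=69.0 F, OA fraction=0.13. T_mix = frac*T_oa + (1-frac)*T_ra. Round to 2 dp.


T_mix = 0.13*44.6 + 0.87*69.0 = 65.83 F

65.83 F


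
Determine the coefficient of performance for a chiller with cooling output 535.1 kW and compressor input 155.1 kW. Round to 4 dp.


COP = 535.1 / 155.1 = 3.4500

3.4500


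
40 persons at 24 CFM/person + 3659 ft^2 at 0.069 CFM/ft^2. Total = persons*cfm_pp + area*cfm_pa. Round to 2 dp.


Total = 40*24 + 3659*0.069 = 1212.47 CFM

1212.47 CFM


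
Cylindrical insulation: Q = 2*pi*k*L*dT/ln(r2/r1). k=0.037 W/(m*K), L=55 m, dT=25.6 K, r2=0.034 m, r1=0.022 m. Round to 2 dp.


Q = 2*pi*0.037*55*25.6/ln(0.034/0.022) = 751.93 W

751.93 W


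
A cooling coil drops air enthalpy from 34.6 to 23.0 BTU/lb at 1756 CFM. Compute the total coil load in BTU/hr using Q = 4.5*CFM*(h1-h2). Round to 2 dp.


Q = 4.5 * 1756 * (34.6 - 23.0) = 91663.20 BTU/hr

91663.20 BTU/hr


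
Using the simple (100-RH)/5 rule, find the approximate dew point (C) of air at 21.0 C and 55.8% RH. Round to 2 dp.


Td = 21.0 - (100-55.8)/5 = 12.16 C

12.16 C


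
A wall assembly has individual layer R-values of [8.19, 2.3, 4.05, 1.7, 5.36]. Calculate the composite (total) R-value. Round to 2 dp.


R_total = 8.19 + 2.3 + 4.05 + 1.7 + 5.36 = 21.60

21.60


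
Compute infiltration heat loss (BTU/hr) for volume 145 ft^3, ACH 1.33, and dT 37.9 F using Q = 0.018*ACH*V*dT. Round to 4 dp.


Q = 0.018 * 1.33 * 145 * 37.9 = 131.5623 BTU/hr

131.5623 BTU/hr


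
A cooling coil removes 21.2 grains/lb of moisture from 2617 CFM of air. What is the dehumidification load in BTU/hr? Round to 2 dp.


Q = 0.68 * 2617 * 21.2 = 37726.67 BTU/hr

37726.67 BTU/hr


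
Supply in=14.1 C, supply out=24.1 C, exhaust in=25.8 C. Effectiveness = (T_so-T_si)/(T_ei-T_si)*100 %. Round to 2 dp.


eff = (24.1-14.1)/(25.8-14.1)*100 = 85.47 %

85.47 %


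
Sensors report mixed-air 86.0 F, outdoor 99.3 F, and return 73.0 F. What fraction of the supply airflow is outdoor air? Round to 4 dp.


frac = (86.0 - 73.0) / (99.3 - 73.0) = 0.4943

0.4943


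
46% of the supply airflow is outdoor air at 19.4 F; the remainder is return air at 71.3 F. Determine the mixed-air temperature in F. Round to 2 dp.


T_mix = 0.46*19.4 + 0.54*71.3 = 47.43 F

47.43 F


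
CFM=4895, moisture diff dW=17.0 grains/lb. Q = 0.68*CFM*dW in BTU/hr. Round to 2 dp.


Q = 0.68 * 4895 * 17.0 = 56586.20 BTU/hr

56586.20 BTU/hr


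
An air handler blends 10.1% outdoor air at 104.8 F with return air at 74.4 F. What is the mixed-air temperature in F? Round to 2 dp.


T_mix = 74.4 + (10.1/100)*(104.8-74.4) = 77.47 F

77.47 F


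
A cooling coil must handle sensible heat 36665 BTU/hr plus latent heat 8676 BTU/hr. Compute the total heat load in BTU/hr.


Qt = 36665 + 8676 = 45341 BTU/hr

45341 BTU/hr


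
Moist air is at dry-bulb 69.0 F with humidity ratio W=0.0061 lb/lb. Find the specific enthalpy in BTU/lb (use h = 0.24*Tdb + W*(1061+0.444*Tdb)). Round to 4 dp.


h = 0.24*69.0 + 0.0061*(1061+0.444*69.0) = 23.2190 BTU/lb

23.2190 BTU/lb


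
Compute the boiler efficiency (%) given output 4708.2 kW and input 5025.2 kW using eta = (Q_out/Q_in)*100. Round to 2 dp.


eta = (4708.2/5025.2)*100 = 93.69 %

93.69 %


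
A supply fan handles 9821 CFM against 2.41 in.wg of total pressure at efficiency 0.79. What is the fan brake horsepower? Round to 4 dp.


BHP = 9821 * 2.41 / (6356 * 0.79) = 4.7137 hp

4.7137 hp


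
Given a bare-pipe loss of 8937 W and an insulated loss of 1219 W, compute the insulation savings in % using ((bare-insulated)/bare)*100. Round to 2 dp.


Savings = ((8937-1219)/8937)*100 = 86.36 %

86.36 %


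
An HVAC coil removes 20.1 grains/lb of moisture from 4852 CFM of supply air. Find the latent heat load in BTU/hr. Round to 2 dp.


Q = 0.68 * 4852 * 20.1 = 66317.14 BTU/hr

66317.14 BTU/hr


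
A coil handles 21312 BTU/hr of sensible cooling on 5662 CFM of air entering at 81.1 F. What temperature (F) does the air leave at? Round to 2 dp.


dT = 21312/(1.08*5662) = 3.4852
T_leave = 81.1 - 3.4852 = 77.61 F

77.61 F


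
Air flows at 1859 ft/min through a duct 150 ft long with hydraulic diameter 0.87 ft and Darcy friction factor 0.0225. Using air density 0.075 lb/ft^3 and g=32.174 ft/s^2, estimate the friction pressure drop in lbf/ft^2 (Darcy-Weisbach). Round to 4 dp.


v_fps = 1859/60 = 30.9833 ft/s
dp = 0.0225*(150/0.87)*0.075*30.9833^2/(2*32.174) = 4.3405 lbf/ft^2

4.3405 lbf/ft^2


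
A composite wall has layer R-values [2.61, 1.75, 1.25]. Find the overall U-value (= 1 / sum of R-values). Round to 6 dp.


R_total = 2.61 + 1.75 + 1.25 = 5.61
U = 1/5.61 = 0.178253

0.178253


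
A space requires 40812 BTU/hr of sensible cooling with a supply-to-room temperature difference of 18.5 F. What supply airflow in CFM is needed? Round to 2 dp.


CFM = 40812 / (1.08 * 18.5) = 2042.64

2042.64 CFM


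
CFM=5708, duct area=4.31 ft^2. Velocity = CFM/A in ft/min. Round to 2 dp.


V = 5708 / 4.31 = 1324.36 ft/min

1324.36 ft/min


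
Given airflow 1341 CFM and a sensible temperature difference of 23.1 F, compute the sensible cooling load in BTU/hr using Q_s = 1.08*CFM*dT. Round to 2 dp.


Q = 1.08 * 1341 * 23.1 = 33455.27 BTU/hr

33455.27 BTU/hr


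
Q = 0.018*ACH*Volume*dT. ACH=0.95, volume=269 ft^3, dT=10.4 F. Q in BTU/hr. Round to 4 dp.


Q = 0.018 * 0.95 * 269 * 10.4 = 47.8390 BTU/hr

47.8390 BTU/hr


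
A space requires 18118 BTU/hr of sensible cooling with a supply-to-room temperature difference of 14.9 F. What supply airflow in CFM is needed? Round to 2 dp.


CFM = 18118 / (1.08 * 14.9) = 1125.90

1125.90 CFM


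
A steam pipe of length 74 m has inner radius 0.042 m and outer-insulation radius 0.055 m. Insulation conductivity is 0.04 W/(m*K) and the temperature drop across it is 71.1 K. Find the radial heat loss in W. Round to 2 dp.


Q = 2*pi*0.04*74*71.1/ln(0.055/0.042) = 4903.64 W

4903.64 W


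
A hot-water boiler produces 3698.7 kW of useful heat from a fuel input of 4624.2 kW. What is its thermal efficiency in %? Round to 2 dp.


eta = (3698.7/4624.2)*100 = 79.99 %

79.99 %


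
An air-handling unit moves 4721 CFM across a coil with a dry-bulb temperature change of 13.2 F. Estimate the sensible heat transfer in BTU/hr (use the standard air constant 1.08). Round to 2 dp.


Q = 1.08 * 4721 * 13.2 = 67302.58 BTU/hr

67302.58 BTU/hr


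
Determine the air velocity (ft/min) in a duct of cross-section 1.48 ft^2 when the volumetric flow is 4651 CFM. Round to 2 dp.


V = 4651 / 1.48 = 3142.57 ft/min

3142.57 ft/min


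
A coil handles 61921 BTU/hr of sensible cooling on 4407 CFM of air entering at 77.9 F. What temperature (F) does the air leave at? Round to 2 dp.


dT = 61921/(1.08*4407) = 13.0098
T_leave = 77.9 - 13.0098 = 64.89 F

64.89 F


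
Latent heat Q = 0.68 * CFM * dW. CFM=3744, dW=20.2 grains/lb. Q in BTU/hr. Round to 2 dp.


Q = 0.68 * 3744 * 20.2 = 51427.58 BTU/hr

51427.58 BTU/hr


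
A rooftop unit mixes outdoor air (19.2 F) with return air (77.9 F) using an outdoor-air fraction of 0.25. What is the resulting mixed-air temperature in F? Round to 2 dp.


T_mix = 0.25*19.2 + 0.75*77.9 = 63.23 F

63.23 F


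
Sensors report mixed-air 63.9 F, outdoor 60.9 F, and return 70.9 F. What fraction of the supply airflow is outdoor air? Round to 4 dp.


frac = (63.9 - 70.9) / (60.9 - 70.9) = 0.7000

0.7000


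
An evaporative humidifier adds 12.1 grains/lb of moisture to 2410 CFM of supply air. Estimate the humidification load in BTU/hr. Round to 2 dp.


Q = 0.68 * 2410 * 12.1 = 19829.48 BTU/hr

19829.48 BTU/hr


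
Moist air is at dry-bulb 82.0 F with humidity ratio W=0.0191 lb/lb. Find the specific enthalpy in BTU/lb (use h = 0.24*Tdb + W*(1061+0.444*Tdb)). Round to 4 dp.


h = 0.24*82.0 + 0.0191*(1061+0.444*82.0) = 40.6405 BTU/lb

40.6405 BTU/lb


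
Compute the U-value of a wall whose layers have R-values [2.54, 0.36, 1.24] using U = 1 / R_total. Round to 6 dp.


R_total = 2.54 + 0.36 + 1.24 = 4.14
U = 1/4.14 = 0.241546

0.241546


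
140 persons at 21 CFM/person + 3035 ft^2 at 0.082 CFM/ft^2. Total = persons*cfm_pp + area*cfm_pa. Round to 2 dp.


Total = 140*21 + 3035*0.082 = 3188.87 CFM

3188.87 CFM


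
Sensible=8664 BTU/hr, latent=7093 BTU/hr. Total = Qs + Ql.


Qt = 8664 + 7093 = 15757 BTU/hr

15757 BTU/hr


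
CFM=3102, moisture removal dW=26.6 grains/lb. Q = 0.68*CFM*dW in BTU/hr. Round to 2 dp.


Q = 0.68 * 3102 * 26.6 = 56108.98 BTU/hr

56108.98 BTU/hr


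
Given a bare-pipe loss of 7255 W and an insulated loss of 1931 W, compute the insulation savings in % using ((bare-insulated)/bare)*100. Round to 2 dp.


Savings = ((7255-1931)/7255)*100 = 73.38 %

73.38 %


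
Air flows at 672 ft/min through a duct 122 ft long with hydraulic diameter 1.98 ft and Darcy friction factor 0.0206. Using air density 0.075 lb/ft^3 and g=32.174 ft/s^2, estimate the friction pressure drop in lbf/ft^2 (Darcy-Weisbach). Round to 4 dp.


v_fps = 672/60 = 11.2 ft/s
dp = 0.0206*(122/1.98)*0.075*11.2^2/(2*32.174) = 0.1856 lbf/ft^2

0.1856 lbf/ft^2


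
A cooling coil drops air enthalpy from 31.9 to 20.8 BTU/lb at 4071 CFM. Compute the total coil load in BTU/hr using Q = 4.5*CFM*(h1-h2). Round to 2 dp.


Q = 4.5 * 4071 * (31.9 - 20.8) = 203346.45 BTU/hr

203346.45 BTU/hr


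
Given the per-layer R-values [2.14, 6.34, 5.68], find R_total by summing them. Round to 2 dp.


R_total = 2.14 + 6.34 + 5.68 = 14.16

14.16


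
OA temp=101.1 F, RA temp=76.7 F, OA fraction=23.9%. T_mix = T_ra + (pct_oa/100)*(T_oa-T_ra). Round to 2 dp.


T_mix = 76.7 + (23.9/100)*(101.1-76.7) = 82.53 F

82.53 F


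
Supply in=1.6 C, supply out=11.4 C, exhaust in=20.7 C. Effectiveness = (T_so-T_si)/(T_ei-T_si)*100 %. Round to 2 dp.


eff = (11.4-1.6)/(20.7-1.6)*100 = 51.31 %

51.31 %


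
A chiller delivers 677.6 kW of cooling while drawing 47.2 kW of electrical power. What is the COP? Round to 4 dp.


COP = 677.6 / 47.2 = 14.3559

14.3559


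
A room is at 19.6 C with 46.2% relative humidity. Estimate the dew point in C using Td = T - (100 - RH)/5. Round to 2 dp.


Td = 19.6 - (100-46.2)/5 = 8.84 C

8.84 C


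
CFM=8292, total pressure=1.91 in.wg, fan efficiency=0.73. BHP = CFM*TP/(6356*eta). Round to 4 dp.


BHP = 8292 * 1.91 / (6356 * 0.73) = 3.4134 hp

3.4134 hp


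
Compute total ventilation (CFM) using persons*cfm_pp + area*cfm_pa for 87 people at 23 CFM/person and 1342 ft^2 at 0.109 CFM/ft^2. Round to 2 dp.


Total = 87*23 + 1342*0.109 = 2147.28 CFM

2147.28 CFM


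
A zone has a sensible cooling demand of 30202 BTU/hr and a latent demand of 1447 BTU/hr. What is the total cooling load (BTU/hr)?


Qt = 30202 + 1447 = 31649 BTU/hr

31649 BTU/hr


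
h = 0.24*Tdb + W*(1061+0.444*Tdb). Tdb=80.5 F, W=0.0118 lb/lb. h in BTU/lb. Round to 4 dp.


h = 0.24*80.5 + 0.0118*(1061+0.444*80.5) = 32.2616 BTU/lb

32.2616 BTU/lb


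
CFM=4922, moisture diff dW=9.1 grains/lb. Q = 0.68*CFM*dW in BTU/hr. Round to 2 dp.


Q = 0.68 * 4922 * 9.1 = 30457.34 BTU/hr

30457.34 BTU/hr


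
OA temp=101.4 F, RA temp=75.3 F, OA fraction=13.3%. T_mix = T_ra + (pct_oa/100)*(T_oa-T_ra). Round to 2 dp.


T_mix = 75.3 + (13.3/100)*(101.4-75.3) = 78.77 F

78.77 F


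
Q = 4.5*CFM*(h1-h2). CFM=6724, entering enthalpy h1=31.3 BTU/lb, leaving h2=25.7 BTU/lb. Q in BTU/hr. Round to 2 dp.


Q = 4.5 * 6724 * (31.3 - 25.7) = 169444.80 BTU/hr

169444.80 BTU/hr


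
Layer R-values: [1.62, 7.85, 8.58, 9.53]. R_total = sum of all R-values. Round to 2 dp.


R_total = 1.62 + 7.85 + 8.58 + 9.53 = 27.58

27.58


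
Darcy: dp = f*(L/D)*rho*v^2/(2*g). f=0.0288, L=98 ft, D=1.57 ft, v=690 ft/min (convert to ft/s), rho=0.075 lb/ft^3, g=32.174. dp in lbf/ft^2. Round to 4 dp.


v_fps = 690/60 = 11.5 ft/s
dp = 0.0288*(98/1.57)*0.075*11.5^2/(2*32.174) = 0.2771 lbf/ft^2

0.2771 lbf/ft^2


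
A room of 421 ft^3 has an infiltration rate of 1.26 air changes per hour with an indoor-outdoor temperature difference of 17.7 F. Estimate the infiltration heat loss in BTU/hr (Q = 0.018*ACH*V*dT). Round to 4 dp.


Q = 0.018 * 1.26 * 421 * 17.7 = 169.0046 BTU/hr

169.0046 BTU/hr


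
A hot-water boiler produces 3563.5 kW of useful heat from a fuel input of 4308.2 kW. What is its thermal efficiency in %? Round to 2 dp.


eta = (3563.5/4308.2)*100 = 82.71 %

82.71 %


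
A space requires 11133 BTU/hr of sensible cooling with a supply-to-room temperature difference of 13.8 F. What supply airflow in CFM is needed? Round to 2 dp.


CFM = 11133 / (1.08 * 13.8) = 746.98

746.98 CFM


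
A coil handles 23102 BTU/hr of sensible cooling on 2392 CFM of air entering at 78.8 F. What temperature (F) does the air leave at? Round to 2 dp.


dT = 23102/(1.08*2392) = 8.9426
T_leave = 78.8 - 8.9426 = 69.86 F

69.86 F


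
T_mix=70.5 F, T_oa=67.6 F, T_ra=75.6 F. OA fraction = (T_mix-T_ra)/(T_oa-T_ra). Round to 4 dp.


frac = (70.5 - 75.6) / (67.6 - 75.6) = 0.6375

0.6375


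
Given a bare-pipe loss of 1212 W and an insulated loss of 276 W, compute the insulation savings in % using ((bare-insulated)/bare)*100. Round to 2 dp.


Savings = ((1212-276)/1212)*100 = 77.23 %

77.23 %


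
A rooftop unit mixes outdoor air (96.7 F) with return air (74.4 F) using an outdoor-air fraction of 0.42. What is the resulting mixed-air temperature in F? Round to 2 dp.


T_mix = 0.42*96.7 + 0.58*74.4 = 83.77 F

83.77 F


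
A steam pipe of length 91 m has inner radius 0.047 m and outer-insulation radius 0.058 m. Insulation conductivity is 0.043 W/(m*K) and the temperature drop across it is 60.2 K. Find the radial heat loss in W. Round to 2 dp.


Q = 2*pi*0.043*91*60.2/ln(0.058/0.047) = 7038.12 W

7038.12 W


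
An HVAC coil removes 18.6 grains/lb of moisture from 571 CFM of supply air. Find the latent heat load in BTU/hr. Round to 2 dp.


Q = 0.68 * 571 * 18.6 = 7222.01 BTU/hr

7222.01 BTU/hr


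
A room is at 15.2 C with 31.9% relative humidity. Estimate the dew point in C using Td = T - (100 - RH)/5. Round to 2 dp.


Td = 15.2 - (100-31.9)/5 = 1.58 C

1.58 C


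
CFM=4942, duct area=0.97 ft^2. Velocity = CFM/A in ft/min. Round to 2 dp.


V = 4942 / 0.97 = 5094.85 ft/min

5094.85 ft/min


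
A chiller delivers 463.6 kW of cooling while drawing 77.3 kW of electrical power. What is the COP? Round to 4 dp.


COP = 463.6 / 77.3 = 5.9974

5.9974


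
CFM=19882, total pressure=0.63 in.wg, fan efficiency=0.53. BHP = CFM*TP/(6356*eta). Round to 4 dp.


BHP = 19882 * 0.63 / (6356 * 0.53) = 3.7183 hp

3.7183 hp


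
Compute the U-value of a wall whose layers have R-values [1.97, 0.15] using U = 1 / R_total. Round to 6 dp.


R_total = 1.97 + 0.15 = 2.12
U = 1/2.12 = 0.471698

0.471698


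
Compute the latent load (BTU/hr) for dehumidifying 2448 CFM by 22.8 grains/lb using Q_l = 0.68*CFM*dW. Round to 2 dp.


Q = 0.68 * 2448 * 22.8 = 37953.79 BTU/hr

37953.79 BTU/hr


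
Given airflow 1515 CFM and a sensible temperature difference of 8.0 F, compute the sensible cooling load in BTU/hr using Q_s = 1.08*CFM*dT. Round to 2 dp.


Q = 1.08 * 1515 * 8.0 = 13089.60 BTU/hr

13089.60 BTU/hr


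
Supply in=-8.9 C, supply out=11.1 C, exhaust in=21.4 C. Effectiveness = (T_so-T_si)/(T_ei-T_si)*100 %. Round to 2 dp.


eff = (11.1-(-8.9))/(21.4-(-8.9))*100 = 66.01 %

66.01 %


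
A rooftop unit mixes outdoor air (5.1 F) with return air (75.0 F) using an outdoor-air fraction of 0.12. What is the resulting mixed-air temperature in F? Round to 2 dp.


T_mix = 0.12*5.1 + 0.88*75.0 = 66.61 F

66.61 F


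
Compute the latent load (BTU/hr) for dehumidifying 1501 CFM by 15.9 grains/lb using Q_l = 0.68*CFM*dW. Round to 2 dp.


Q = 0.68 * 1501 * 15.9 = 16228.81 BTU/hr

16228.81 BTU/hr


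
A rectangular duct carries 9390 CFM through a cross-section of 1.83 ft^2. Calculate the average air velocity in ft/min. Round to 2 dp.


V = 9390 / 1.83 = 5131.15 ft/min

5131.15 ft/min


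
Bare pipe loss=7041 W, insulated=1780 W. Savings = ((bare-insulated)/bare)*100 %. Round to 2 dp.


Savings = ((7041-1780)/7041)*100 = 74.72 %

74.72 %


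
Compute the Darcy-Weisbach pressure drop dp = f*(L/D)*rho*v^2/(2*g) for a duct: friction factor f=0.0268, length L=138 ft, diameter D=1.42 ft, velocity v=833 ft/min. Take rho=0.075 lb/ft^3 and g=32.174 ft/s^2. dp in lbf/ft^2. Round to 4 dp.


v_fps = 833/60 = 13.8833 ft/s
dp = 0.0268*(138/1.42)*0.075*13.8833^2/(2*32.174) = 0.5851 lbf/ft^2

0.5851 lbf/ft^2


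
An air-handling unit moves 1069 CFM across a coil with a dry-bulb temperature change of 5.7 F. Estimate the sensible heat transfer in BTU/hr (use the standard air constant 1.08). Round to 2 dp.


Q = 1.08 * 1069 * 5.7 = 6580.76 BTU/hr

6580.76 BTU/hr


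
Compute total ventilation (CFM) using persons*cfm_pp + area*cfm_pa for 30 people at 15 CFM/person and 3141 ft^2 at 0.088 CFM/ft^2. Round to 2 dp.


Total = 30*15 + 3141*0.088 = 726.41 CFM

726.41 CFM


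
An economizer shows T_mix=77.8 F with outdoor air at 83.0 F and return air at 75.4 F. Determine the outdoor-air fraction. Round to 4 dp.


frac = (77.8 - 75.4) / (83.0 - 75.4) = 0.3158

0.3158


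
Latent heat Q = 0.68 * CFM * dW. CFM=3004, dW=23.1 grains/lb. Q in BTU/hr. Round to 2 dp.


Q = 0.68 * 3004 * 23.1 = 47186.83 BTU/hr

47186.83 BTU/hr


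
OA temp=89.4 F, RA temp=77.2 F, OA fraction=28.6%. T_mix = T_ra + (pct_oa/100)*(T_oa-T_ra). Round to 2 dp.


T_mix = 77.2 + (28.6/100)*(89.4-77.2) = 80.69 F

80.69 F


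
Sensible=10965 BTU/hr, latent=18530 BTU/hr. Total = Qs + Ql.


Qt = 10965 + 18530 = 29495 BTU/hr

29495 BTU/hr


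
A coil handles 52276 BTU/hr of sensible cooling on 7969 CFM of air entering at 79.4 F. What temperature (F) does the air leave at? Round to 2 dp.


dT = 52276/(1.08*7969) = 6.0740
T_leave = 79.4 - 6.0740 = 73.33 F

73.33 F


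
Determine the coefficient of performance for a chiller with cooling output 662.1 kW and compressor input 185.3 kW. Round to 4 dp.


COP = 662.1 / 185.3 = 3.5731

3.5731


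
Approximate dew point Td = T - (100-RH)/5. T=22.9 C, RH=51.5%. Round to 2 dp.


Td = 22.9 - (100-51.5)/5 = 13.20 C

13.20 C


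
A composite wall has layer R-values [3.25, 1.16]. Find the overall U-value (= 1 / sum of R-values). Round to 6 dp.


R_total = 3.25 + 1.16 = 4.41
U = 1/4.41 = 0.226757

0.226757


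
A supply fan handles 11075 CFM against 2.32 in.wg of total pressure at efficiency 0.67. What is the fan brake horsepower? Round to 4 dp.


BHP = 11075 * 2.32 / (6356 * 0.67) = 6.0336 hp

6.0336 hp


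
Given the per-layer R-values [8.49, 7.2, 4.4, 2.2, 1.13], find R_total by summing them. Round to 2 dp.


R_total = 8.49 + 7.2 + 4.4 + 2.2 + 1.13 = 23.42

23.42


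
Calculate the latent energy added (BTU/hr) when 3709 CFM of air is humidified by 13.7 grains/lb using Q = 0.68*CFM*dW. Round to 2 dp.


Q = 0.68 * 3709 * 13.7 = 34553.04 BTU/hr

34553.04 BTU/hr


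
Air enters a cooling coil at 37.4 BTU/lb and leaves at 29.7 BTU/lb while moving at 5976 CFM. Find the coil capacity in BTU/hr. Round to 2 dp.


Q = 4.5 * 5976 * (37.4 - 29.7) = 207068.40 BTU/hr

207068.40 BTU/hr


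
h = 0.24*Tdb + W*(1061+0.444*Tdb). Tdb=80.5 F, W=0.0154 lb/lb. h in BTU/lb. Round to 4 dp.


h = 0.24*80.5 + 0.0154*(1061+0.444*80.5) = 36.2098 BTU/lb

36.2098 BTU/lb


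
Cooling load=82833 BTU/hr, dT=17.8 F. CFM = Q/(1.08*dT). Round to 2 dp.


CFM = 82833 / (1.08 * 17.8) = 4308.83

4308.83 CFM


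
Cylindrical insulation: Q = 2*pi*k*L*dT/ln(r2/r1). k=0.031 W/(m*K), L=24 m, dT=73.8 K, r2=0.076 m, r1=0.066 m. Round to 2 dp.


Q = 2*pi*0.031*24*73.8/ln(0.076/0.066) = 2445.39 W

2445.39 W


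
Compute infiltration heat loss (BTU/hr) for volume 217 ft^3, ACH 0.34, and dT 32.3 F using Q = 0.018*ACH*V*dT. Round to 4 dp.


Q = 0.018 * 0.34 * 217 * 32.3 = 42.8957 BTU/hr

42.8957 BTU/hr


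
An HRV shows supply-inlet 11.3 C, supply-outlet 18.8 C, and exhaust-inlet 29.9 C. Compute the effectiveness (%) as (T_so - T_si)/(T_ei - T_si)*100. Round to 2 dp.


eff = (18.8-11.3)/(29.9-11.3)*100 = 40.32 %

40.32 %


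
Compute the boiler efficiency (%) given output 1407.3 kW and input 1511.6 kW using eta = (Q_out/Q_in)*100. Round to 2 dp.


eta = (1407.3/1511.6)*100 = 93.10 %

93.10 %


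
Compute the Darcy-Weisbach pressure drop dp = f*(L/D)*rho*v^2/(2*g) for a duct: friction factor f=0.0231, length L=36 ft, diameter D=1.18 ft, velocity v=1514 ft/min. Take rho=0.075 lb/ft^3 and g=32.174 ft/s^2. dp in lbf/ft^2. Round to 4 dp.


v_fps = 1514/60 = 25.2333 ft/s
dp = 0.0231*(36/1.18)*0.075*25.2333^2/(2*32.174) = 0.5230 lbf/ft^2

0.5230 lbf/ft^2


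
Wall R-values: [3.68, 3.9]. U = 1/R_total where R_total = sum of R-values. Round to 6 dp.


R_total = 3.68 + 3.9 = 7.58
U = 1/7.58 = 0.131926

0.131926


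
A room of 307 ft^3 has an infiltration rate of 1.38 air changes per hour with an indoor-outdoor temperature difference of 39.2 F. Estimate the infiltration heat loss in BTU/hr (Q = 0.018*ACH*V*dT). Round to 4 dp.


Q = 0.018 * 1.38 * 307 * 39.2 = 298.9345 BTU/hr

298.9345 BTU/hr


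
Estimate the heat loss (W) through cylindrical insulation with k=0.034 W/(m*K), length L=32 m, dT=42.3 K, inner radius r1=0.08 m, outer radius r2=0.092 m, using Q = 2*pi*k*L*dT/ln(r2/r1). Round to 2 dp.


Q = 2*pi*0.034*32*42.3/ln(0.092/0.08) = 2069.00 W

2069.00 W


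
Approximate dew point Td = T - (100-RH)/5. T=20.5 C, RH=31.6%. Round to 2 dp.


Td = 20.5 - (100-31.6)/5 = 6.82 C

6.82 C


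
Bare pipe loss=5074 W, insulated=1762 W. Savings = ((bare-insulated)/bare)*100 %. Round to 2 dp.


Savings = ((5074-1762)/5074)*100 = 65.27 %

65.27 %


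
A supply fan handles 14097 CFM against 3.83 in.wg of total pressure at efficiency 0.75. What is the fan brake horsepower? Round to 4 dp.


BHP = 14097 * 3.83 / (6356 * 0.75) = 11.3261 hp

11.3261 hp


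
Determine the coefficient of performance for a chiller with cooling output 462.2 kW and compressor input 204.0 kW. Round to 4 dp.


COP = 462.2 / 204.0 = 2.2657

2.2657


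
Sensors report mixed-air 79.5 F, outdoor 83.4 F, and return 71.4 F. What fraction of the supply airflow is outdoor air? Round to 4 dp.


frac = (79.5 - 71.4) / (83.4 - 71.4) = 0.6750

0.6750


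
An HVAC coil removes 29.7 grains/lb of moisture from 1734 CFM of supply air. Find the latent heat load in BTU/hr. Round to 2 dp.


Q = 0.68 * 1734 * 29.7 = 35019.86 BTU/hr

35019.86 BTU/hr


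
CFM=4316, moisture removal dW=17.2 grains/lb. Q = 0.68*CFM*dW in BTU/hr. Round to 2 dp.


Q = 0.68 * 4316 * 17.2 = 50479.94 BTU/hr

50479.94 BTU/hr


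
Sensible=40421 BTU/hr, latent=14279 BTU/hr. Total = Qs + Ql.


Qt = 40421 + 14279 = 54700 BTU/hr

54700 BTU/hr


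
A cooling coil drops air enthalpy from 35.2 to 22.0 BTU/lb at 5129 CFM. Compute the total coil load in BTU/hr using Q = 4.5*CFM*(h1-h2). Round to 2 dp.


Q = 4.5 * 5129 * (35.2 - 22.0) = 304662.60 BTU/hr

304662.60 BTU/hr


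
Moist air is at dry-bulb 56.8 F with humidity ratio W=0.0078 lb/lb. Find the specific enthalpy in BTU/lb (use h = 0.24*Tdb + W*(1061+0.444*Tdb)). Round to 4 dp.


h = 0.24*56.8 + 0.0078*(1061+0.444*56.8) = 22.1045 BTU/lb

22.1045 BTU/lb


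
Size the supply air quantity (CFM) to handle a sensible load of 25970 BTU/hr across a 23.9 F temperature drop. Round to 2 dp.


CFM = 25970 / (1.08 * 23.9) = 1006.12

1006.12 CFM


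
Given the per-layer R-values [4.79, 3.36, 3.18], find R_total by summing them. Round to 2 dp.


R_total = 4.79 + 3.36 + 3.18 = 11.33

11.33


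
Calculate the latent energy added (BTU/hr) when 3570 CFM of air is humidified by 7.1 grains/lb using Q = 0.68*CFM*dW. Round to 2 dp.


Q = 0.68 * 3570 * 7.1 = 17235.96 BTU/hr

17235.96 BTU/hr


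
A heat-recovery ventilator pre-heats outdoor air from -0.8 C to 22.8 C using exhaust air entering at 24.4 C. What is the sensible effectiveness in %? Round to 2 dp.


eff = (22.8-(-0.8))/(24.4-(-0.8))*100 = 93.65 %

93.65 %


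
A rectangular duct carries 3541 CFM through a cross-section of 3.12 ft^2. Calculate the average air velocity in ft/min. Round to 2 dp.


V = 3541 / 3.12 = 1134.94 ft/min

1134.94 ft/min


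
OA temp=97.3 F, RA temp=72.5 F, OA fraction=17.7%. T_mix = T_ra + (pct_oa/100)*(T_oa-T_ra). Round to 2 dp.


T_mix = 72.5 + (17.7/100)*(97.3-72.5) = 76.89 F

76.89 F


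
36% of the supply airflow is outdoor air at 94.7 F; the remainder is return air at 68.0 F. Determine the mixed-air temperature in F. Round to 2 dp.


T_mix = 0.36*94.7 + 0.64*68.0 = 77.61 F

77.61 F


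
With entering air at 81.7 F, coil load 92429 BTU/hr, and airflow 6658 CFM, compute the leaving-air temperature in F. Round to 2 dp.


dT = 92429/(1.08*6658) = 12.8541
T_leave = 81.7 - 12.8541 = 68.85 F

68.85 F


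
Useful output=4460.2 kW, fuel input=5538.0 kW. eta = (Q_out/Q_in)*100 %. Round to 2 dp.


eta = (4460.2/5538.0)*100 = 80.54 %

80.54 %


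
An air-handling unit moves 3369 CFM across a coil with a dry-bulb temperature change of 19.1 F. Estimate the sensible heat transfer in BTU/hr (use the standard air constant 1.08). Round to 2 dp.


Q = 1.08 * 3369 * 19.1 = 69495.73 BTU/hr

69495.73 BTU/hr


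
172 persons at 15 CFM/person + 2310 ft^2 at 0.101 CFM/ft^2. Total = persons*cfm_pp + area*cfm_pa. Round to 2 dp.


Total = 172*15 + 2310*0.101 = 2813.31 CFM

2813.31 CFM


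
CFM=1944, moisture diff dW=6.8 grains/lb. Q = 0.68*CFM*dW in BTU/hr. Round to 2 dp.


Q = 0.68 * 1944 * 6.8 = 8989.06 BTU/hr

8989.06 BTU/hr


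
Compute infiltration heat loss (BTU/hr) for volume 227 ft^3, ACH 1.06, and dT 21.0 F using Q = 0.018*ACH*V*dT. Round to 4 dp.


Q = 0.018 * 1.06 * 227 * 21.0 = 90.9544 BTU/hr

90.9544 BTU/hr


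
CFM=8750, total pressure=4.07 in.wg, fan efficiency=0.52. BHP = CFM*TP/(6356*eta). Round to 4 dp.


BHP = 8750 * 4.07 / (6356 * 0.52) = 10.7749 hp

10.7749 hp


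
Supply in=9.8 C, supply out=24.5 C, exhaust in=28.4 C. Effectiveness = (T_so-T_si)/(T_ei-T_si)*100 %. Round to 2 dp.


eff = (24.5-9.8)/(28.4-9.8)*100 = 79.03 %

79.03 %


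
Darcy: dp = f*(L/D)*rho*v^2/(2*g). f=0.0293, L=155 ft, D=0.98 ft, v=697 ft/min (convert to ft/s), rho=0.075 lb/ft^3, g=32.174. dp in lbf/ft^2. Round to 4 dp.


v_fps = 697/60 = 11.6167 ft/s
dp = 0.0293*(155/0.98)*0.075*11.6167^2/(2*32.174) = 0.7289 lbf/ft^2

0.7289 lbf/ft^2


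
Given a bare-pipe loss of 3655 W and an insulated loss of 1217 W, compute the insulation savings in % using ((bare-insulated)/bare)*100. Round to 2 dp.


Savings = ((3655-1217)/3655)*100 = 66.70 %

66.70 %


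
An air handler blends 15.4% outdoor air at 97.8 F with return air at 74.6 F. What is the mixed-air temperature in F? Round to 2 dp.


T_mix = 74.6 + (15.4/100)*(97.8-74.6) = 78.17 F

78.17 F


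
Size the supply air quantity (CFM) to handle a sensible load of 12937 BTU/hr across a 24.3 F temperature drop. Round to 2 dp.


CFM = 12937 / (1.08 * 24.3) = 492.95

492.95 CFM


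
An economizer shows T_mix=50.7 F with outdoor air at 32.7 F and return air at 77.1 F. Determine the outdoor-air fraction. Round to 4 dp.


frac = (50.7 - 77.1) / (32.7 - 77.1) = 0.5946

0.5946


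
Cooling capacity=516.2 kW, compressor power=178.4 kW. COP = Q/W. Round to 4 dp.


COP = 516.2 / 178.4 = 2.8935

2.8935


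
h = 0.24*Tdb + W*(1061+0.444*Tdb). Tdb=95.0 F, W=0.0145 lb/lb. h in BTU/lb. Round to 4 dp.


h = 0.24*95.0 + 0.0145*(1061+0.444*95.0) = 38.7961 BTU/lb

38.7961 BTU/lb


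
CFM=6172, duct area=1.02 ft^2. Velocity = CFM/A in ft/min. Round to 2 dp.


V = 6172 / 1.02 = 6050.98 ft/min

6050.98 ft/min


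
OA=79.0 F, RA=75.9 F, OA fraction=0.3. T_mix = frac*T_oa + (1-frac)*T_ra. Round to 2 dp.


T_mix = 0.3*79.0 + 0.7*75.9 = 76.83 F

76.83 F


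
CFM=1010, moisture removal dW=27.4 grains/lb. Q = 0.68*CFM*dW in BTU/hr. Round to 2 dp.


Q = 0.68 * 1010 * 27.4 = 18818.32 BTU/hr

18818.32 BTU/hr


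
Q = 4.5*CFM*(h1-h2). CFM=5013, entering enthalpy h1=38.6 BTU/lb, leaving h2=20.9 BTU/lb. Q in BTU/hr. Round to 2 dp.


Q = 4.5 * 5013 * (38.6 - 20.9) = 399285.45 BTU/hr

399285.45 BTU/hr


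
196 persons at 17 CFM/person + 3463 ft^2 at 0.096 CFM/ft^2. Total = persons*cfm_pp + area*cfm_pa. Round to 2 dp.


Total = 196*17 + 3463*0.096 = 3664.45 CFM

3664.45 CFM
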